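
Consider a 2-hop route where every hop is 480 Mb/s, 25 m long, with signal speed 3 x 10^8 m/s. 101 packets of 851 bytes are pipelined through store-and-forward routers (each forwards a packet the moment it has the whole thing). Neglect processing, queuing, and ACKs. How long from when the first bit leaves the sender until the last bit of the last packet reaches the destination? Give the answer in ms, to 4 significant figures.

1.447 ms

Per-hop transmission t_tx = L/R = 6808/480000000 = 0.0141833 ms.
Per-hop propagation t_prop = 25/300000000 = 8.33333e-05 ms.
Pipeline fill: first packet needs 2·t_tx to clear all hops; remaining 100 packets each add one t_tx.
Total = (2+101-1)·t_tx + 2·t_prop = 102·0.0141833 + 2·8.33333e-05 = 1.447 ms.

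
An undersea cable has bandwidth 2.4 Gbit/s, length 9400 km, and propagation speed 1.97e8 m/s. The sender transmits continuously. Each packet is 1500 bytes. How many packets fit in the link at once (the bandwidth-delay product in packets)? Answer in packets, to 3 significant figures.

Propagation delay = 9400000 / 197000000 = 0.0477157 s.
BDP = R × t_prop = 2400000000 × 0.0477157 = 114518000 bits.
In packets of 12000 bits: 9540 packets.

9540 packets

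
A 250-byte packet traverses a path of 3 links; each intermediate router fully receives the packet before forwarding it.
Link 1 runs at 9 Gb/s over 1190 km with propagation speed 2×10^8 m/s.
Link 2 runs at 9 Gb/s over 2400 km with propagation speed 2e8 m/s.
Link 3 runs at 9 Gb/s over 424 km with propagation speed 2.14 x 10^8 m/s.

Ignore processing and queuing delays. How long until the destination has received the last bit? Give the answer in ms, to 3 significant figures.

L = 250 × 8 = 2000 bits.
Transmission delay per hop = L/R = 2000/9000000000 = 0.000222222 ms; 3 hops → 0.000666667 ms.
Propagation delays (d/s per hop): 5.95, 12, 1.98131 ms; sum = 19.9313 ms.
End-to-end = 19.9 ms.

19.9 ms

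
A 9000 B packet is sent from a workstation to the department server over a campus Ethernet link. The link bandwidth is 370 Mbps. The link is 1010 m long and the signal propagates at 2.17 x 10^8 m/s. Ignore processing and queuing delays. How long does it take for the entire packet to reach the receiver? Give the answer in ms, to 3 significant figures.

0.199 ms

L = 9000 × 8 = 72000 bits.
Transmission delay = L/R = 72000 / 370000000 = 0.194595 ms.
Propagation delay = d/s = 1010 m / 217000000 m/s = 0.00465438 ms.
Total = 0.199 ms.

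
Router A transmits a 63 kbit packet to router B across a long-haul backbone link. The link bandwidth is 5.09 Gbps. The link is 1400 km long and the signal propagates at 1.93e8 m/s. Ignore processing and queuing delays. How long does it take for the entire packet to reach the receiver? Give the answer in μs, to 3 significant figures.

L = 63000 bits.
Transmission delay = L/R = 63000 / 5090000000 = 12.3772 μs.
Propagation delay = d/s = 1400000 m / 193000000 m/s = 7253.89 μs.
Total = 7270 μs.

7270 μs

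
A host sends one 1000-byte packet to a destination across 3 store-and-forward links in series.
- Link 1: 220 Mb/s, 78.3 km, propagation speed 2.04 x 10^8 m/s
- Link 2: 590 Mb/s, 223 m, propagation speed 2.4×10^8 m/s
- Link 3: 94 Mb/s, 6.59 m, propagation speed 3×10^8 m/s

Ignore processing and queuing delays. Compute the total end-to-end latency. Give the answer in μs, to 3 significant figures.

520 μs

L = 1000 × 8 = 8000 bits.
Transmission delays (L/R per hop): 36.3636, 13.5593, 85.1064 μs; sum = 135.029 μs.
Propagation delays (d/s per hop): 383.824, 0.929167, 0.0219667 μs; sum = 384.775 μs.
End-to-end = 520 μs.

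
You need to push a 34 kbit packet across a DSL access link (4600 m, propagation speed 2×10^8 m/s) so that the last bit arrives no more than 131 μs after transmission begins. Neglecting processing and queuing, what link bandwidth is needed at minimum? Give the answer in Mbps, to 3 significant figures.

315 Mbps

Propagation delay = 4600 / 200000000 = 23 μs.
Transmission budget = 131 − 23 = 108 μs.
R ≥ L / t_tx = 34000 bits / 0.000108 s = 315 Mbps.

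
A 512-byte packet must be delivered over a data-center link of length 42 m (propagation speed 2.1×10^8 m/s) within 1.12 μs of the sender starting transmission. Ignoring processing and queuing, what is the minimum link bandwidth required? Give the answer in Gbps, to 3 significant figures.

L = 4096 bits.
Propagation delay = 42 / 210000000 = 0.2 μs.
Transmission budget = 1.12 − 0.2 = 0.92 μs.
R ≥ L / t_tx = 4096 bits / 9.2e-07 s = 4.45 Gbps.

4.45 Gbps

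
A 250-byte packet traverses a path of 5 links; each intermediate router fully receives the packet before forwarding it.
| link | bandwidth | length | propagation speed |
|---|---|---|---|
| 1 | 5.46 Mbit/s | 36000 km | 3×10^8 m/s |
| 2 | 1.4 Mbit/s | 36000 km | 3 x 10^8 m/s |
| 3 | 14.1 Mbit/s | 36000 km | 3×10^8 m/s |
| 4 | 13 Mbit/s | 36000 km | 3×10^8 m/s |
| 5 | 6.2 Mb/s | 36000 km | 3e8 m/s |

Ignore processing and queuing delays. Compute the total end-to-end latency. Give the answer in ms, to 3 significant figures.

602 ms

L = 250 × 8 = 2000 bits.
Transmission delays (L/R per hop): 0.3663, 1.42857, 0.141844, 0.153846, 0.322581 ms; sum = 2.41314 ms.
Propagation delays (d/s per hop): 120, 120, 120, 120, 120 ms; sum = 600 ms.
End-to-end = 602 ms.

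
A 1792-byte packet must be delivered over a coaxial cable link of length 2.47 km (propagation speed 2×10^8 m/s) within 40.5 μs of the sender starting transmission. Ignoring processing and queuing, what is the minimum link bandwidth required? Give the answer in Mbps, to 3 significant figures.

509 Mbps

L = 14336 bits.
Propagation delay = 2470 / 200000000 = 12.35 μs.
Transmission budget = 40.5 − 12.35 = 28.15 μs.
R ≥ L / t_tx = 14336 bits / 2.815e-05 s = 509 Mbps.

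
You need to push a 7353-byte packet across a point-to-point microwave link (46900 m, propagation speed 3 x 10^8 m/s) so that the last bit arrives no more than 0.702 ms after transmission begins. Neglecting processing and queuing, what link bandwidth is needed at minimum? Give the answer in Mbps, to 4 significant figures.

L = 58824 bits.
Propagation delay = 46900 / 300000000 = 0.156333 ms.
Transmission budget = 0.702 − 0.156333 = 0.545667 ms.
R ≥ L / t_tx = 58824 bits / 0.000545667 s = 107.8 Mbps.

107.8 Mbps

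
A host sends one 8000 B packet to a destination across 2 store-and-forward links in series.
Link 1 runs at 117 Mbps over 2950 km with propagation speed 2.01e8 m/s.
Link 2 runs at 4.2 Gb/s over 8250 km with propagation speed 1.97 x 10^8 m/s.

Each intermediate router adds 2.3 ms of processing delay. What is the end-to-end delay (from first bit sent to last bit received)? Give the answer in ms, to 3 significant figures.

59.4 ms

L = 8000 × 8 = 64000 bits.
Transmission delays (L/R per hop): 0.547009, 0.0152381 ms; sum = 0.562247 ms.
Propagation delays (d/s per hop): 14.6766, 41.8782 ms; sum = 56.5548 ms.
Processing at 1 router(s): 1 × 2.3 ms = 2.3 ms.
End-to-end = 59.4 ms.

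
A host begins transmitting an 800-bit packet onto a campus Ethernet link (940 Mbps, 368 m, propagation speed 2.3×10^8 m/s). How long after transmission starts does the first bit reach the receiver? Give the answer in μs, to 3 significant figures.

1.60 μs

First bit experiences only propagation delay: d/s = 368/2.3e+08 = 1.60 μs.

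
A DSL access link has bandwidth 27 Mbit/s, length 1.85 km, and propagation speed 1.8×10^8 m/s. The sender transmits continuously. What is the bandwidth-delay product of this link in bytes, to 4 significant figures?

34.69 bytes

Propagation delay = 1850 / 180000000 = 1.02778e-05 s.
BDP = R × t_prop = 27000000 × 1.02778e-05 = 277.5 bits.
In bytes: 277.5/8 = 34.69 bytes.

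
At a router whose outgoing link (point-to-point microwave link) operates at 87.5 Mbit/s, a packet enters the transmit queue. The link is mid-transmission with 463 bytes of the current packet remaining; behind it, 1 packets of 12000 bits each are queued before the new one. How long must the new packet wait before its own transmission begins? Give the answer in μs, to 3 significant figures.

179 μs

Each queued packet: L/R = 12000/87500000 = 137.143 μs.
1 queued → 137.143 μs.
Plus remaining 3704 bits of current packet: 42.3314 μs.
Queuing delay = 179 μs.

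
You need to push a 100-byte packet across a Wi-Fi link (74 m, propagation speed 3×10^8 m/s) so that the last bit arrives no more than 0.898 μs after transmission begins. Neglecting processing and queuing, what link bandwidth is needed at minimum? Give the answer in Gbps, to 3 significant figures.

1.23 Gbps

L = 800 bits.
Propagation delay = 74 / 300000000 = 0.246667 μs.
Transmission budget = 0.898 − 0.246667 = 0.651333 μs.
R ≥ L / t_tx = 800 bits / 6.51333e-07 s = 1.23 Gbps.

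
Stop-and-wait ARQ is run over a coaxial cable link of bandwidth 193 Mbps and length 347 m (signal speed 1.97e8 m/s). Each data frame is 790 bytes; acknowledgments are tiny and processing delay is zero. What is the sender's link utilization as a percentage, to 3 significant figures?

90.3 %

t_tx = L/R = 6320/193000000 = 3.27461e-05 s.
t_prop = 347/197000000 = 1.76142e-06 s; RTT = 3.52284e-06 s.
Cycle = t_tx + RTT = 3.6269e-05 s.
Utilization = t_tx / cycle = 3.27461e-05/3.6269e-05 = 90.3 %.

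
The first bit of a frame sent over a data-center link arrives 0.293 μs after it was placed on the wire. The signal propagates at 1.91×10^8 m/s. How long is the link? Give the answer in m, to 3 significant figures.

d = s × t_prop = 191000000 × 2.93e-07 = 56.0 m.

56.0 m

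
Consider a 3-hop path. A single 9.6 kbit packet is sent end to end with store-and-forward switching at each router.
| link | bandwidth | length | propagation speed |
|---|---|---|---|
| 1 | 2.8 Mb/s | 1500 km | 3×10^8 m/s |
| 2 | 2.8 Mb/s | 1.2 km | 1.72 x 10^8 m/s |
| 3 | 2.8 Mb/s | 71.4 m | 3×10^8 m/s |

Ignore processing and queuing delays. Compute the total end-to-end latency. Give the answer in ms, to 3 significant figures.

15.3 ms

L = 9600 bits.
Transmission delay per hop = L/R = 9600/2800000 = 3.42857 ms; 3 hops → 10.2857 ms.
Propagation delays (d/s per hop): 5, 0.00697674, 0.000238 ms; sum = 5.00721 ms.
End-to-end = 15.3 ms.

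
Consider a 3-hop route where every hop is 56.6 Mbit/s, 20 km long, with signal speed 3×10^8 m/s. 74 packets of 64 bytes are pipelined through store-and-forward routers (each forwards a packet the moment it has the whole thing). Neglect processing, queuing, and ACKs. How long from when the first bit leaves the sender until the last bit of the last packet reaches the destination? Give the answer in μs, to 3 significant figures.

887 μs

Per-hop transmission t_tx = L/R = 512/56600000 = 9.04594 μs.
Per-hop propagation t_prop = 20000/300000000 = 66.6667 μs.
Pipeline fill: first packet needs 3·t_tx to clear all hops; remaining 73 packets each add one t_tx.
Total = (3+74-1)·t_tx + 3·t_prop = 76·9.04594 + 3·66.6667 = 887 μs.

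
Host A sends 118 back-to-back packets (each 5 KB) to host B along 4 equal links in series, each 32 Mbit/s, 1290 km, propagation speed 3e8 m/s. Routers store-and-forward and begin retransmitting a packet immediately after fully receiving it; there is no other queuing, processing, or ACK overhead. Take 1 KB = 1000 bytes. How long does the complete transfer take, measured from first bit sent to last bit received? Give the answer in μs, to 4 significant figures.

Per-hop transmission t_tx = L/R = 40000/32000000 = 1250 μs.
Per-hop propagation t_prop = 1290000/300000000 = 4300 μs.
Pipeline fill: first packet needs 4·t_tx to clear all hops; remaining 117 packets each add one t_tx.
Total = (4+118-1)·t_tx + 4·t_prop = 121·1250 + 4·4300 = 168500 μs.

168500 μs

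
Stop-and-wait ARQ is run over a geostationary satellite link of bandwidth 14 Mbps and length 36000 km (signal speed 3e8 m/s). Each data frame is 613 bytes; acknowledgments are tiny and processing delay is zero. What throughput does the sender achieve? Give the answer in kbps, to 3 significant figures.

t_tx = L/R = 4904/14000000 = 0.000350286 s.
t_prop = 36000000/300000000 = 0.12 s; RTT = 0.24 s.
Cycle = t_tx + RTT = 0.24035 s.
Throughput = L / cycle = 4904 / 0.24035 = 20.4 kbps.

20.4 kbps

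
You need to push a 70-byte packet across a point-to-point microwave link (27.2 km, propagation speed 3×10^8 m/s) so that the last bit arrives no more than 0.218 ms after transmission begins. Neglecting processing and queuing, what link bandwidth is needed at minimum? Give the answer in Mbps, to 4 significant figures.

L = 560 bits.
Propagation delay = 27200 / 300000000 = 0.0906667 ms.
Transmission budget = 0.218 − 0.0906667 = 0.127333 ms.
R ≥ L / t_tx = 560 bits / 0.000127333 s = 4.398 Mbps.

4.398 Mbps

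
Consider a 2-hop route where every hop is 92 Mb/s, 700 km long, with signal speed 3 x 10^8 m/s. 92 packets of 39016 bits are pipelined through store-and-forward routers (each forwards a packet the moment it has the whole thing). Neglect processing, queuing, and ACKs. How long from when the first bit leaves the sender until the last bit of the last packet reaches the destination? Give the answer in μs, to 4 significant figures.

44110 μs

Per-hop transmission t_tx = L/R = 39016/92000000 = 424.087 μs.
Per-hop propagation t_prop = 700000/300000000 = 2333.33 μs.
Pipeline fill: first packet needs 2·t_tx to clear all hops; remaining 91 packets each add one t_tx.
Total = (2+92-1)·t_tx + 2·t_prop = 93·424.087 + 2·2333.33 = 44110 μs.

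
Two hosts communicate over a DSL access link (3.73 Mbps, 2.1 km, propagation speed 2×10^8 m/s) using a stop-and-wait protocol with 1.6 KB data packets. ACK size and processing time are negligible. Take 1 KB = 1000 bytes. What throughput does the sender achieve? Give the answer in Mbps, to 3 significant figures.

3.71 Mbps

t_tx = L/R = 12800/3730000 = 0.00343164 s.
t_prop = 2100/200000000 = 1.05e-05 s; RTT = 2.1e-05 s.
Cycle = t_tx + RTT = 0.00345264 s.
Throughput = L / cycle = 12800 / 0.00345264 = 3.71 Mbps.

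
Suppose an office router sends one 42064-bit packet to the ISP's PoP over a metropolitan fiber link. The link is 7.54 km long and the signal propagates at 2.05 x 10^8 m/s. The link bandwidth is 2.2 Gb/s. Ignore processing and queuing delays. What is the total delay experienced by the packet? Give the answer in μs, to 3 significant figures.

Transmission delay = L/R = 42064 / 2200000000 = 19.12 μs.
Propagation delay = d/s = 7540 m / 2.05e+08 m/s = 36.7805 μs.
Total = 55.9 μs.

55.9 μs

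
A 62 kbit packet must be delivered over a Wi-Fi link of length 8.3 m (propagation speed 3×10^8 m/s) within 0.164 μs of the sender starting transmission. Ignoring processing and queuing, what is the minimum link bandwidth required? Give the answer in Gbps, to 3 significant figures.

Propagation delay = 8.3 / 300000000 = 0.0276667 μs.
Transmission budget = 0.164 − 0.0276667 = 0.136333 μs.
R ≥ L / t_tx = 62000 bits / 1.36333e-07 s = 455 Gbps.

455 Gbps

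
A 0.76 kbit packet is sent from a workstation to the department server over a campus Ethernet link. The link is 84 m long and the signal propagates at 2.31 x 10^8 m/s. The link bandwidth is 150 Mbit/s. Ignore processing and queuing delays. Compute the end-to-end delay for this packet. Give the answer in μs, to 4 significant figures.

L = 760 bits.
Transmission delay = L/R = 760 / 150000000 = 5.06667 μs.
Propagation delay = d/s = 84 m / 231000000 m/s = 0.363636 μs.
Total = 5.430 μs.

5.430 μs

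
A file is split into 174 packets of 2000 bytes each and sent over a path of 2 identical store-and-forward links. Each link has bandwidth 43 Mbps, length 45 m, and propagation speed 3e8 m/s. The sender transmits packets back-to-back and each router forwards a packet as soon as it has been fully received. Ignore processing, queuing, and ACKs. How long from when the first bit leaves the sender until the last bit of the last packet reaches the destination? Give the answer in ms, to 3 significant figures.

65.1 ms

Per-hop transmission t_tx = L/R = 16000/43000000 = 0.372093 ms.
Per-hop propagation t_prop = 45/300000000 = 0.00015 ms.
Pipeline fill: first packet needs 2·t_tx to clear all hops; remaining 173 packets each add one t_tx.
Total = (2+174-1)·t_tx + 2·t_prop = 175·0.372093 + 2·0.00015 = 65.1 ms.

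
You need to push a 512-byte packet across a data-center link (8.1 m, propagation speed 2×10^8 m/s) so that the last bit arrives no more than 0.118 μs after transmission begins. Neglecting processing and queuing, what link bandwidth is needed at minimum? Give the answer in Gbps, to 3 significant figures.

L = 4096 bits.
Propagation delay = 8.1 / 200000000 = 0.0405 μs.
Transmission budget = 0.118 − 0.0405 = 0.0775 μs.
R ≥ L / t_tx = 4096 bits / 7.75e-08 s = 52.9 Gbps.

52.9 Gbps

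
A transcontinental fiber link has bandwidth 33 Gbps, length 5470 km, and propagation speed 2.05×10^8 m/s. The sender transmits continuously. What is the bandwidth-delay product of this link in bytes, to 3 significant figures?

110000000 bytes

Propagation delay = 5470000 / 2.05e+08 = 0.0266829 s.
BDP = R × t_prop = 33000000000 × 0.0266829 = 880537000 bits.
In bytes: 880537000/8 = 110000000 bytes.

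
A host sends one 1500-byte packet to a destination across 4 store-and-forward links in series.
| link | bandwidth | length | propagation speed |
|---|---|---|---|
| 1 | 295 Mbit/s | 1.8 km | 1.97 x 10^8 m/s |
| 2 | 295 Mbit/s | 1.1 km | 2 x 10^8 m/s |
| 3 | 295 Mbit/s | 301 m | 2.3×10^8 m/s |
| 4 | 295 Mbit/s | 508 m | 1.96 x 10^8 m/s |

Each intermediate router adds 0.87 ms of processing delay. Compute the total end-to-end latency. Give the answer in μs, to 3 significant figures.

L = 1500 × 8 = 12000 bits.
Transmission delay per hop = L/R = 12000/295000000 = 40.678 μs; 4 hops → 162.712 μs.
Propagation delays (d/s per hop): 9.13706, 5.5, 1.3087, 2.59184 μs; sum = 18.5376 μs.
Processing at 3 router(s): 3 × 0.87 ms = 2610 μs.
End-to-end = 2790 μs.

2790 μs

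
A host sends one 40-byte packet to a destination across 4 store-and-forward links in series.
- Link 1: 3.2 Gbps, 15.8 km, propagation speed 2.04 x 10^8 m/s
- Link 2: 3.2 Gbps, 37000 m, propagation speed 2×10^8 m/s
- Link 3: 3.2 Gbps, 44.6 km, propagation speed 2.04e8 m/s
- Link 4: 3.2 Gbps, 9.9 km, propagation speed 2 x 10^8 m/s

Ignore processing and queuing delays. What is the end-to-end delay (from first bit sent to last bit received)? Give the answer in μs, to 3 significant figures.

531 μs

L = 40 × 8 = 320 bits.
Transmission delay per hop = L/R = 320/3200000000 = 0.1 μs; 4 hops → 0.4 μs.
Propagation delays (d/s per hop): 77.451, 185, 218.627, 49.5 μs; sum = 530.578 μs.
End-to-end = 531 μs.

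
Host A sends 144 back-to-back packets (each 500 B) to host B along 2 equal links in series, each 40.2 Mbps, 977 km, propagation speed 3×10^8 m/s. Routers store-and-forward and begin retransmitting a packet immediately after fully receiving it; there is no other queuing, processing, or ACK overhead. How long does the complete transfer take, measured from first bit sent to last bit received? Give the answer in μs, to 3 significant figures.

20900 μs

Per-hop transmission t_tx = L/R = 4000/40200000 = 99.5025 μs.
Per-hop propagation t_prop = 977000/300000000 = 3256.67 μs.
Pipeline fill: first packet needs 2·t_tx to clear all hops; remaining 143 packets each add one t_tx.
Total = (2+144-1)·t_tx + 2·t_prop = 145·99.5025 + 2·3256.67 = 20900 μs.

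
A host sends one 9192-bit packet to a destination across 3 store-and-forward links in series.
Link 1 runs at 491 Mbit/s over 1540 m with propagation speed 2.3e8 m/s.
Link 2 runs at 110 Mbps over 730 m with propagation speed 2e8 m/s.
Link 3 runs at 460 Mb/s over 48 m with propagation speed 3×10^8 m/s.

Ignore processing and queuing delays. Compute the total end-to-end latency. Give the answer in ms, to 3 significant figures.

0.133 ms

Transmission delays (L/R per hop): 0.018721, 0.0835636, 0.0199826 ms; sum = 0.122267 ms.
Propagation delays (d/s per hop): 0.00669565, 0.00365, 0.00016 ms; sum = 0.0105057 ms.
End-to-end = 0.133 ms.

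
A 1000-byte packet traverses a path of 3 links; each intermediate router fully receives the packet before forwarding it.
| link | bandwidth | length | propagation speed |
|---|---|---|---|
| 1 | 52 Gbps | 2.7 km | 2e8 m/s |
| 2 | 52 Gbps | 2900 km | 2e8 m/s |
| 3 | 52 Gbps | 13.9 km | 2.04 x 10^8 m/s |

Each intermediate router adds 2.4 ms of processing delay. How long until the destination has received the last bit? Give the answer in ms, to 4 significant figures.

19.38 ms

L = 1000 × 8 = 8000 bits.
Transmission delay per hop = L/R = 8000/52000000000 = 0.000153846 ms; 3 hops → 0.000461538 ms.
Propagation delays (d/s per hop): 0.0135, 14.5, 0.0681373 ms; sum = 14.5816 ms.
Processing at 2 router(s): 2 × 2.4 ms = 4.8 ms.
End-to-end = 19.38 ms.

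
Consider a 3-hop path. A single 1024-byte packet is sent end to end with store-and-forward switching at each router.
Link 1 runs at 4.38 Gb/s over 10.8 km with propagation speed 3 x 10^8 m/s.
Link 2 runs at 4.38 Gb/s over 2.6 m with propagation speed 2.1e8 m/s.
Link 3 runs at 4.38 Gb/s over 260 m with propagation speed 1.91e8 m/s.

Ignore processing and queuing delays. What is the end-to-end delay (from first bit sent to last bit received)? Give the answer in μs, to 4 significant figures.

42.98 μs

L = 1024 × 8 = 8192 bits.
Transmission delay per hop = L/R = 8192/4380000000 = 1.87032 μs; 3 hops → 5.61096 μs.
Propagation delays (d/s per hop): 36, 0.012381, 1.36126 μs; sum = 37.3736 μs.
End-to-end = 42.98 μs.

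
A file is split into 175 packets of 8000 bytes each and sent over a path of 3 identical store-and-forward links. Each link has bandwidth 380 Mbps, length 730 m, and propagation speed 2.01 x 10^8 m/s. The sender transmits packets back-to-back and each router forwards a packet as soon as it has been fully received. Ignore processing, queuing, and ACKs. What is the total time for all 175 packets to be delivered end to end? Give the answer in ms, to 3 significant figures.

Per-hop transmission t_tx = L/R = 64000/380000000 = 0.168421 ms.
Per-hop propagation t_prop = 730/2.01e+08 = 0.00363184 ms.
Pipeline fill: first packet needs 3·t_tx to clear all hops; remaining 174 packets each add one t_tx.
Total = (3+175-1)·t_tx + 3·t_prop = 177·0.168421 + 3·0.00363184 = 29.8 ms.

29.8 ms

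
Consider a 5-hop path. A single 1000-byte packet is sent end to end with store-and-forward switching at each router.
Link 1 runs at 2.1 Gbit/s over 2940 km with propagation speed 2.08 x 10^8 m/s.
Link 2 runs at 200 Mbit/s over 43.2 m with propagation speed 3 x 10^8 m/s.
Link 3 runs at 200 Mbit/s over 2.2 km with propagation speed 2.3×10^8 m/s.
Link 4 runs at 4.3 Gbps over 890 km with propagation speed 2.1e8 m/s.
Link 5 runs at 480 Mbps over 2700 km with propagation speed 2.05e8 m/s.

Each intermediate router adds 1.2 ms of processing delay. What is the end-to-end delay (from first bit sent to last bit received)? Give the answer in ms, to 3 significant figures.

L = 1000 × 8 = 8000 bits.
Transmission delays (L/R per hop): 0.00380952, 0.04, 0.04, 0.00186047, 0.0166667 ms; sum = 0.102337 ms.
Propagation delays (d/s per hop): 14.1346, 0.000144, 0.00956522, 4.2381, 13.1707 ms; sum = 31.5532 ms.
Processing at 4 router(s): 4 × 1.2 ms = 4.8 ms.
End-to-end = 36.5 ms.

36.5 ms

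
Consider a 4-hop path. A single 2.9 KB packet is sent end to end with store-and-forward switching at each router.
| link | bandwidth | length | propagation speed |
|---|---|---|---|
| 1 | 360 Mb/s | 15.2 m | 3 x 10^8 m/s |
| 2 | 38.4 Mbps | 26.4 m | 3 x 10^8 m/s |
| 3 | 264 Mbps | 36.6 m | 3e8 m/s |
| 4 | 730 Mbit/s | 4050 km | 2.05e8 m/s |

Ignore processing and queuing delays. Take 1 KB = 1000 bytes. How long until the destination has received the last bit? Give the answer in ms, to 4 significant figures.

20.54 ms

L = 23200 bits.
Transmission delays (L/R per hop): 0.0644444, 0.604167, 0.0878788, 0.0317808 ms; sum = 0.788271 ms.
Propagation delays (d/s per hop): 5.06667e-05, 8.8e-05, 0.000122, 19.7561 ms; sum = 19.7564 ms.
End-to-end = 20.54 ms.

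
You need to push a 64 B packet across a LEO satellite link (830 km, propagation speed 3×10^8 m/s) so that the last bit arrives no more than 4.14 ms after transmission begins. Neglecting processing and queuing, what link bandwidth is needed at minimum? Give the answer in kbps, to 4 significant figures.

372.8 kbps

L = 512 bits.
Propagation delay = 830000 / 300000000 = 2.76667 ms.
Transmission budget = 4.14 − 2.76667 = 1.37333 ms.
R ≥ L / t_tx = 512 bits / 0.00137333 s = 372.8 kbps.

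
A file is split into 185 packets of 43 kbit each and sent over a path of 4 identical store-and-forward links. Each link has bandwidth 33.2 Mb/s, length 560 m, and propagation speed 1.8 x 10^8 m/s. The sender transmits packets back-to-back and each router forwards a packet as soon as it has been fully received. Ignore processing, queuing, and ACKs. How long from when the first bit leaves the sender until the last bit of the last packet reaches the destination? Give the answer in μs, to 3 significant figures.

244000 μs

Per-hop transmission t_tx = L/R = 43000/3.32e+07 = 1295.18 μs.
Per-hop propagation t_prop = 560/180000000 = 3.11111 μs.
Pipeline fill: first packet needs 4·t_tx to clear all hops; remaining 184 packets each add one t_tx.
Total = (4+185-1)·t_tx + 4·t_prop = 188·1295.18 + 4·3.11111 = 244000 μs.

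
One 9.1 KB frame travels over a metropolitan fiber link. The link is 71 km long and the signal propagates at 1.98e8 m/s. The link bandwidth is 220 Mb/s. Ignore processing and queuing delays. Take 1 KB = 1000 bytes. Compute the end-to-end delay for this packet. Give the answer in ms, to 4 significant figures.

0.6895 ms

L = 72800 bits.
Transmission delay = L/R = 72800 / 220000000 = 0.330909 ms.
Propagation delay = d/s = 71000 m / 198000000 m/s = 0.358586 ms.
Total = 0.6895 ms.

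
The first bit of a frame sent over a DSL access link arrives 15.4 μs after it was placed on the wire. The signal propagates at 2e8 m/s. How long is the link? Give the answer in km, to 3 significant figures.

d = s × t_prop = 200000000 × 1.54e-05 = 3.08 km.

3.08 km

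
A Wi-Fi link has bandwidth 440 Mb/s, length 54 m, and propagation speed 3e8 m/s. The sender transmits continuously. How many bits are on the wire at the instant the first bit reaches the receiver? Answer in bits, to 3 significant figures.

Propagation delay = 54 / 300000000 = 1.8e-07 s.
BDP = R × t_prop = 440000000 × 1.8e-07 = 79.2 bits.

79.2 bits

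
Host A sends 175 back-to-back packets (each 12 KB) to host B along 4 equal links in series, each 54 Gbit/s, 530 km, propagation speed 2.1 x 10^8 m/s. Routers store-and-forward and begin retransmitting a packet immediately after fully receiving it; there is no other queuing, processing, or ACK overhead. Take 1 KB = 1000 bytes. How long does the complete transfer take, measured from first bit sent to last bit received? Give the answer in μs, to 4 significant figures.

Per-hop transmission t_tx = L/R = 96000/54000000000 = 1.77778 μs.
Per-hop propagation t_prop = 530000/210000000 = 2523.81 μs.
Pipeline fill: first packet needs 4·t_tx to clear all hops; remaining 174 packets each add one t_tx.
Total = (4+175-1)·t_tx + 4·t_prop = 178·1.77778 + 4·2523.81 = 10410 μs.

10410 μs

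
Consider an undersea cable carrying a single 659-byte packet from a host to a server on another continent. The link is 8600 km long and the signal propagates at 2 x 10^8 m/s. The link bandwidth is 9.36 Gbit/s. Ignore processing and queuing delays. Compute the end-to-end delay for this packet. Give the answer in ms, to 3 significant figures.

L = 659 × 8 = 5272 bits.
Transmission delay = L/R = 5272 / 9360000000 = 0.000563248 ms.
Propagation delay = d/s = 8600000 m / 200000000 m/s = 43 ms.
Total = 43.0 ms.

43.0 ms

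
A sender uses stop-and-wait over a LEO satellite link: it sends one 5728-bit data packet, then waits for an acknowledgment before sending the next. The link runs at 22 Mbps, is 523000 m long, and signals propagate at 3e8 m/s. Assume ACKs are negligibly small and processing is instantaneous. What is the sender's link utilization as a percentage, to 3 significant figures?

6.95 %

t_tx = L/R = 5728/22000000 = 0.000260364 s.
t_prop = 523000/300000000 = 0.00174333 s; RTT = 0.00348667 s.
Cycle = t_tx + RTT = 0.00374703 s.
Utilization = t_tx / cycle = 0.000260364/0.00374703 = 6.95 %.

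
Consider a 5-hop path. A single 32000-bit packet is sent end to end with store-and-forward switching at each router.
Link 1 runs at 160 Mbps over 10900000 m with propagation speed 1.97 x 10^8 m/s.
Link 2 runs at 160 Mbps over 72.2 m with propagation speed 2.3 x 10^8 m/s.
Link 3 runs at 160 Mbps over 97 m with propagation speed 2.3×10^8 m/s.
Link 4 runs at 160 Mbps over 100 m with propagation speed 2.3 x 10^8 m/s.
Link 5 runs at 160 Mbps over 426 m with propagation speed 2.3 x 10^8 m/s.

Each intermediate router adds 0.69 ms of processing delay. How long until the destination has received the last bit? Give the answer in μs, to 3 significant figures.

Transmission delay per hop = L/R = 32000/160000000 = 200 μs; 5 hops → 1000 μs.
Propagation delays (d/s per hop): 55329.9, 0.313913, 0.421739, 0.434783, 1.85217 μs; sum = 55333 μs.
Processing at 4 router(s): 4 × 0.69 ms = 2760 μs.
End-to-end = 59100 μs.

59100 μs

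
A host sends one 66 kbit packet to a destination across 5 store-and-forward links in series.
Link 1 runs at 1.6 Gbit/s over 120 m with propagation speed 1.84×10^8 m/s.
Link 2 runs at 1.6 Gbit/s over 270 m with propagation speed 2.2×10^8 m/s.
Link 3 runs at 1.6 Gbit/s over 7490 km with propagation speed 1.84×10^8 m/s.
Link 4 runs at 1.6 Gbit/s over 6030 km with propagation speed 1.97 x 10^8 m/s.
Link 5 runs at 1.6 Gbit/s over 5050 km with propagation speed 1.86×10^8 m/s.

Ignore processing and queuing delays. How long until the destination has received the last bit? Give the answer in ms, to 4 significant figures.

L = 66000 bits.
Transmission delay per hop = L/R = 66000/1600000000 = 0.04125 ms; 5 hops → 0.20625 ms.
Propagation delays (d/s per hop): 0.000652174, 0.00122727, 40.7065, 30.6091, 27.1505 ms; sum = 98.4681 ms.
End-to-end = 98.67 ms.

98.67 ms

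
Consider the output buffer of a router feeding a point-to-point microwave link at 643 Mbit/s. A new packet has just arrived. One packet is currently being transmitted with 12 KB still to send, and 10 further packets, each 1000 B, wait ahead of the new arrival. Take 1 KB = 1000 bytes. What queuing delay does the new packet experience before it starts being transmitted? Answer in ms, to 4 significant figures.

0.2737 ms

Each queued packet: L/R = 8000/643000000 = 0.0124417 ms.
10 queued → 0.124417 ms.
Plus remaining 96000 bits of current packet: 0.1493 ms.
Queuing delay = 0.2737 ms.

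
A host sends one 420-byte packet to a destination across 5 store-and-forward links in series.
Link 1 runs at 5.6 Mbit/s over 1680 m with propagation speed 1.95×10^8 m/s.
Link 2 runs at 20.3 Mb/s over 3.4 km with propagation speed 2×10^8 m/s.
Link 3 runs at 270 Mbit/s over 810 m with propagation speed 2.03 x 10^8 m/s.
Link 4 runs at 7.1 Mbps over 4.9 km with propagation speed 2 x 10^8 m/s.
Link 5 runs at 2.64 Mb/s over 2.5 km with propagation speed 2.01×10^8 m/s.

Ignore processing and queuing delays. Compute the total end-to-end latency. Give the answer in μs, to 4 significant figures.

2590 μs

L = 420 × 8 = 3360 bits.
Transmission delays (L/R per hop): 600, 165.517, 12.4444, 473.239, 1272.73 μs; sum = 2523.93 μs.
Propagation delays (d/s per hop): 8.61538, 17, 3.99015, 24.5, 12.4378 μs; sum = 66.5433 μs.
End-to-end = 2590 μs.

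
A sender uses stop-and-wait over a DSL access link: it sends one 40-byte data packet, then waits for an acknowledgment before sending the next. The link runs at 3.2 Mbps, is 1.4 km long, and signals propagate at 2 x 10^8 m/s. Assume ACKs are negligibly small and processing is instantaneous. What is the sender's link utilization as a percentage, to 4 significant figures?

t_tx = L/R = 320/3200000 = 0.0001 s.
t_prop = 1400/200000000 = 7e-06 s; RTT = 1.4e-05 s.
Cycle = t_tx + RTT = 0.000114 s.
Utilization = t_tx / cycle = 0.0001/0.000114 = 87.72 %.

87.72 %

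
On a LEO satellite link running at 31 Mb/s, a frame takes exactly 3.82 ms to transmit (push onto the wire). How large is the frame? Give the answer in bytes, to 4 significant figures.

L = R × t_tx = 31000000 b/s × 0.00382 s = 118420 bits.
In bytes: 118420 / 8 = 14800 bytes.

14800 bytes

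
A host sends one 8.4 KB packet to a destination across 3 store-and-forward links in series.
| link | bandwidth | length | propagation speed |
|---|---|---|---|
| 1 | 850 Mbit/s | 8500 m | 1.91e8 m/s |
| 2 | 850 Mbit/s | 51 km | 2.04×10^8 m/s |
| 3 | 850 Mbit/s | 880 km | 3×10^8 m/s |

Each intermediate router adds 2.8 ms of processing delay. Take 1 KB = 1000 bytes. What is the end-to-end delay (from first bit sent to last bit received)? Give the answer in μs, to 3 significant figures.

L = 67200 bits.
Transmission delay per hop = L/R = 67200/850000000 = 79.0588 μs; 3 hops → 237.176 μs.
Propagation delays (d/s per hop): 44.5026, 250, 2933.33 μs; sum = 3227.84 μs.
Processing at 2 router(s): 2 × 2.8 ms = 5600 μs.
End-to-end = 9070 μs.

9070 μs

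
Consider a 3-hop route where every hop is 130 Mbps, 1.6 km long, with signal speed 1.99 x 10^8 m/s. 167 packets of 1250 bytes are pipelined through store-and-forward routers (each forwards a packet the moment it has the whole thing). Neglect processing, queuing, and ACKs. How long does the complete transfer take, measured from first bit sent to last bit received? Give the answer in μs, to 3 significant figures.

13000 μs

Per-hop transmission t_tx = L/R = 10000/130000000 = 76.9231 μs.
Per-hop propagation t_prop = 1600/199000000 = 8.0402 μs.
Pipeline fill: first packet needs 3·t_tx to clear all hops; remaining 166 packets each add one t_tx.
Total = (3+167-1)·t_tx + 3·t_prop = 169·76.9231 + 3·8.0402 = 13000 μs.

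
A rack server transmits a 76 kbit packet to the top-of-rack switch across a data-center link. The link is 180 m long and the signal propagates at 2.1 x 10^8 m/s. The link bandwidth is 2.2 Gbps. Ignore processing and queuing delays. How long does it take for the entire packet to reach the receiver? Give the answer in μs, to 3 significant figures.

L = 76000 bits.
Transmission delay = L/R = 76000 / 2200000000 = 34.5455 μs.
Propagation delay = d/s = 180 m / 210000000 m/s = 0.857143 μs.
Total = 35.4 μs.

35.4 μs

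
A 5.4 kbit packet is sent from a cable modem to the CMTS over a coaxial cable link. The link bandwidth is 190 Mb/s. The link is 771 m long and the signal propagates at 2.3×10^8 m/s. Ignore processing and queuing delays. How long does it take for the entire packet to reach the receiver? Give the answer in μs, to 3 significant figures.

L = 5400 bits.
Transmission delay = L/R = 5400 / 190000000 = 28.4211 μs.
Propagation delay = d/s = 771 m / 2.3e+08 m/s = 3.35217 μs.
Total = 31.8 μs.

31.8 μs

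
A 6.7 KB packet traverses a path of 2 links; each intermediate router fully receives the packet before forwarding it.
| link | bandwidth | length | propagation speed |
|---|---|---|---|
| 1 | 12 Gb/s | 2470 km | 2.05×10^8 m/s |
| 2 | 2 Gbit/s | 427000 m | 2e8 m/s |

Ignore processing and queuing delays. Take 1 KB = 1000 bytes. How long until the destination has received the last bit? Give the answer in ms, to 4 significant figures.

L = 53600 bits.
Transmission delays (L/R per hop): 0.00446667, 0.0268 ms; sum = 0.0312667 ms.
Propagation delays (d/s per hop): 12.0488, 2.135 ms; sum = 14.1838 ms.
End-to-end = 14.22 ms.

14.22 ms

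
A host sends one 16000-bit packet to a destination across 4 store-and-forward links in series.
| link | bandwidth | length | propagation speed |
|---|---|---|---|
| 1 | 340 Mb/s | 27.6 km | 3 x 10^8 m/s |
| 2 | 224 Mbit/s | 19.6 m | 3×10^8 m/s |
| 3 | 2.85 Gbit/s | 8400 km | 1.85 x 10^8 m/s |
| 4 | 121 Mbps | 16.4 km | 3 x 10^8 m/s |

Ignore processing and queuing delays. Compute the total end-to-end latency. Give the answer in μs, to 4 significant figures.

45810 μs

Transmission delays (L/R per hop): 47.0588, 71.4286, 5.61404, 132.231 μs; sum = 256.333 μs.
Propagation delays (d/s per hop): 92, 0.0653333, 45405.4, 54.6667 μs; sum = 45552.1 μs.
End-to-end = 45810 μs.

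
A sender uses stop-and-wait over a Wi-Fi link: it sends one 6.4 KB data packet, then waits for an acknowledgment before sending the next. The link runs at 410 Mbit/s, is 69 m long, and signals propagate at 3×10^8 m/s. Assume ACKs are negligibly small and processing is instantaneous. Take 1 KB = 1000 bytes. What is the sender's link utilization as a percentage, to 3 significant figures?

99.6 %

t_tx = L/R = 51200/410000000 = 0.000124878 s.
t_prop = 69/300000000 = 2.3e-07 s; RTT = 4.6e-07 s.
Cycle = t_tx + RTT = 0.000125338 s.
Utilization = t_tx / cycle = 0.000124878/0.000125338 = 99.6 %.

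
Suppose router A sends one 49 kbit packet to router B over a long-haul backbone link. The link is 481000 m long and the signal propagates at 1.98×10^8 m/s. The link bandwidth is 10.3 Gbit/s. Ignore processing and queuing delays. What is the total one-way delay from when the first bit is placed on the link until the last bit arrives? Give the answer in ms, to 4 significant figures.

2.434 ms

L = 49000 bits.
Transmission delay = L/R = 49000 / 10300000000 = 0.00475728 ms.
Propagation delay = d/s = 481000 m / 198000000 m/s = 2.42929 ms.
Total = 2.434 ms.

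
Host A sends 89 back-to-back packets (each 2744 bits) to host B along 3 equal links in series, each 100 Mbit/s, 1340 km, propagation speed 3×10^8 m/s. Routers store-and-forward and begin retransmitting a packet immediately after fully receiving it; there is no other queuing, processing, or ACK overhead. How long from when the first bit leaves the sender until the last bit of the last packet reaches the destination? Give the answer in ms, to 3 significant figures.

Per-hop transmission t_tx = L/R = 2744/100000000 = 0.02744 ms.
Per-hop propagation t_prop = 1340000/300000000 = 4.46667 ms.
Pipeline fill: first packet needs 3·t_tx to clear all hops; remaining 88 packets each add one t_tx.
Total = (3+89-1)·t_tx + 3·t_prop = 91·0.02744 + 3·4.46667 = 15.9 ms.

15.9 ms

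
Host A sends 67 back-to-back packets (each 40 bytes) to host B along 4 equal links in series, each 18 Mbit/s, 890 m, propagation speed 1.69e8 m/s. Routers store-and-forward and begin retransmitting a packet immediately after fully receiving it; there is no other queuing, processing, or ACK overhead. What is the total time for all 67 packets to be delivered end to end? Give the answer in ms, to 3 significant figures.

Per-hop transmission t_tx = L/R = 320/18000000 = 0.0177778 ms.
Per-hop propagation t_prop = 890/169000000 = 0.00526627 ms.
Pipeline fill: first packet needs 4·t_tx to clear all hops; remaining 66 packets each add one t_tx.
Total = (4+67-1)·t_tx + 4·t_prop = 70·0.0177778 + 4·0.00526627 = 1.27 ms.

1.27 ms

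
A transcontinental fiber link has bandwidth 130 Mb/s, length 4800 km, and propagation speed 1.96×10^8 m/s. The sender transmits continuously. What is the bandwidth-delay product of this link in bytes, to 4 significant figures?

Propagation delay = 4800000 / 196000000 = 0.0244898 s.
BDP = R × t_prop = 130000000 × 0.0244898 = 3183670 bits.
In bytes: 3183670/8 = 398000 bytes.

398000 bytes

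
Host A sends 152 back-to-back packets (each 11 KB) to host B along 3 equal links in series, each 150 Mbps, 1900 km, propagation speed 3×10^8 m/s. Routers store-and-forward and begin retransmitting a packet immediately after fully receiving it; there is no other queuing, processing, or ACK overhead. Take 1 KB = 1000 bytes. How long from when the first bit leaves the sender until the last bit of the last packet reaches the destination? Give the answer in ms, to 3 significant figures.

Per-hop transmission t_tx = L/R = 88000/150000000 = 0.586667 ms.
Per-hop propagation t_prop = 1900000/300000000 = 6.33333 ms.
Pipeline fill: first packet needs 3·t_tx to clear all hops; remaining 151 packets each add one t_tx.
Total = (3+152-1)·t_tx + 3·t_prop = 154·0.586667 + 3·6.33333 = 109 ms.

109 ms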